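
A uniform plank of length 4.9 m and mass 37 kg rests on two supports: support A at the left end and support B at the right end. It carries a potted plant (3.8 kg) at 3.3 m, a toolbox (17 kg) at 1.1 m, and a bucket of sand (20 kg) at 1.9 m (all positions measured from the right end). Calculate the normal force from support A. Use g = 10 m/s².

Sum moments about support B (its reaction then has zero moment arm).
Beam weight: 37 × 10 = 370 N down at 2.45 m → arm 2.45 m, τ = 370 × 2.45 = 906.5 N·m counterclockwise.
Potted plant: 3.8 × 10 = 38 N down at 3.3 m → arm 3.3 m, τ = 38 × 3.3 = 125.4 N·m counterclockwise.
Toolbox: 17 × 10 = 170 N down at 1.1 m → arm 1.1 m, τ = 170 × 1.1 = 187 N·m counterclockwise.
Bucket of sand: 20 × 10 = 200 N down at 1.9 m → arm 1.9 m, τ = 200 × 1.9 = 380 N·m counterclockwise.
Net load moment about support B = 1599 N·m counterclockwise.
Reaction R at support A is upward at 4.9 m, arm 4.9 m → moment R × 4.9 clockwise.
For rotational equilibrium, R × 4.9 = 1599, so R = 326 N.

R_A ≈ 326 N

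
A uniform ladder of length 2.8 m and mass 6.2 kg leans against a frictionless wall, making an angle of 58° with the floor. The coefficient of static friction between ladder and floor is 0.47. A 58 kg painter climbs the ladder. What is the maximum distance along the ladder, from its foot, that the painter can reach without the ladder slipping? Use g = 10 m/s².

d ≈ 2.18 m

About the foot of the ladder:
Ladder weight 6.2×10 = 62 N acts at 1.4 m along the ladder; its horizontal arm is 1.4·cos58° = 0.7419 m → τ = 46 N·m clockwise.
Painter weight 58×10 = 580 N at distance d → arm d·cos58° → τ = 580·d·0.5299 clockwise.
Wall normal N at the top has arm L sinθ = 2.375 m counterclockwise, so Στ = 0 gives N·2.375 = 46 + 307.3·d.
ΣFy = 0 ⇒ N_floor = 642 N, so the maximum friction is μ_s·N_floor = 0.47×642 = 301.7 N. ΣFx = 0 ⇒ N_wall = f, so at the slipping point N = 301.7 N.
Substituting: 301.7×2.375 = 46 + 307.3·d ⇒ d = (716.5 − 46) / 307.3 = 2.18 m.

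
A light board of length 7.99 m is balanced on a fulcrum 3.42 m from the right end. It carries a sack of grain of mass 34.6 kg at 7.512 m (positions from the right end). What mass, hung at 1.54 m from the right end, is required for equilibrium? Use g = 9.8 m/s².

m ≈ 75.3 kg

Taking torques about the fulcrum (at 3.42 m from the right end):
Sack of grain: 34.6 × 9.8 = 339.1 N down at 7.512 m → arm 4.092 m, τ = 339.1 × 4.092 = 1388 N·m counterclockwise.
Net moment of known loads = 1388 N·m counterclockwise.
An unknown mass m at 1.54 m has arm 1.88 m; its moment is m·g·1.88 clockwise.
Balancing moments: m × 9.8 × 1.88 = 1388, giving m = 1388 / (9.8 × 1.88) = 75.3 kg.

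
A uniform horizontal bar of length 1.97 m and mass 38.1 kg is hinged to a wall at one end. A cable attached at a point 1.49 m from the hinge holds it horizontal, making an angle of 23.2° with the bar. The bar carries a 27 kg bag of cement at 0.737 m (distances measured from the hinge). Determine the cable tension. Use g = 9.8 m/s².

T ≈ 959 N

Taking torques about the hinge:
Beam weight: 38.1 × 9.8 = 373.4 N down at 0.985 m → arm 0.985 m, τ = 373.4 × 0.985 = 367.8 N·m clockwise.
Bag of cement: 27 × 9.8 = 264.6 N down at 0.737 m → arm 0.737 m, τ = 264.6 × 0.737 = 195 N·m clockwise.
Total clockwise load moment = 562.8 N·m.
The cable tension T acts at 1.49 m; only its component perpendicular to the bar, T sinθ, produces torque. sin 23.2° = 0.3939.
Balancing moments: T × 1.49 × 0.3939 = 562.8, giving T = 562.8 / 0.5869 = 959 N.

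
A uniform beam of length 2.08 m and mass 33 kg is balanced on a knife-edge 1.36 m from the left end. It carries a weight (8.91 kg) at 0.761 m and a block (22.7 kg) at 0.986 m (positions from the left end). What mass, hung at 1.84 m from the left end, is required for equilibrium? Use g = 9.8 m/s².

Taking torques about the knife-edge (at 1.36 m from the left end):
Beam weight: 33 × 9.8 = 323.4 N down at 1.04 m → arm 0.32 m, τ = 323.4 × 0.32 = 103.5 N·m counterclockwise.
Weight: 8.91 × 9.8 = 87.32 N down at 0.761 m → arm 0.599 m, τ = 87.32 × 0.599 = 52.3 N·m counterclockwise.
Block: 22.7 × 9.8 = 222.5 N down at 0.986 m → arm 0.374 m, τ = 222.5 × 0.374 = 83.22 N·m counterclockwise.
Net moment of known loads = 239 N·m counterclockwise.
An unknown mass m at 1.84 m has arm 0.48 m; its moment is m·g·0.48 clockwise.
For rotational equilibrium, m × 9.8 × 0.48 = 239, so m = 239 / (9.8 × 0.48) = 50.8 kg.

m ≈ 50.8 kg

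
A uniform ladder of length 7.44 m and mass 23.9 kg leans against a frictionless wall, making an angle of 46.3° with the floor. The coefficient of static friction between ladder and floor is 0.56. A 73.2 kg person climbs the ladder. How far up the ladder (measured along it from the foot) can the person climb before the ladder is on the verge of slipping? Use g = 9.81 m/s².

Sum moments about the foot of the ladder (the floor normal and friction both act there and drop out).
Ladder weight 23.9×9.81 = 234.5 N acts at 3.72 m along the ladder; its horizontal arm is 3.72·cos46.3° = 2.57 m → τ = 602.7 N·m clockwise.
Person weight 73.2×9.81 = 718.1 N at distance d → arm d·cos46.3° → τ = 718.1·d·0.6909 clockwise.
Wall normal N at the top has arm L sinθ = 5.379 m counterclockwise, so Στ = 0 gives N·5.379 = 602.7 + 496.1·d.
ΣFy = 0 ⇒ N_floor = 952.6 N, so the maximum friction is μ_s·N_floor = 0.56×952.6 = 533.5 N. ΣFx = 0 ⇒ N_wall = f, so at the slipping point N = 533.5 N.
Substituting: 533.5×5.379 = 602.7 + 496.1·d ⇒ d = (2870 − 602.7) / 496.1 = 4.57 m.

d ≈ 4.57 m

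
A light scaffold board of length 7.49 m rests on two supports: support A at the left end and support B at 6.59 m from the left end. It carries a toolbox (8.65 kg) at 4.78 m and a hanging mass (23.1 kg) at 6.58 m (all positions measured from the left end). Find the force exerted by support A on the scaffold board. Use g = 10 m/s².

About support B:
Toolbox: 8.65 × 10 = 86.5 N down at 4.78 m → arm 1.81 m, τ = 86.5 × 1.81 = 156.6 N·m counterclockwise.
Hanging mass: 23.1 × 10 = 231 N down at 6.58 m → arm 0.01 m, τ = 231 × 0.01 = 2.31 N·m counterclockwise.
Net load moment about support B = 158.9 N·m counterclockwise.
Reaction R at support A is upward at 0 m, arm 6.59 m → moment R × 6.59 clockwise.
Setting net torque to zero: R × 6.59 = 158.9 → R = 24.1 N.

R_A ≈ 24.1 N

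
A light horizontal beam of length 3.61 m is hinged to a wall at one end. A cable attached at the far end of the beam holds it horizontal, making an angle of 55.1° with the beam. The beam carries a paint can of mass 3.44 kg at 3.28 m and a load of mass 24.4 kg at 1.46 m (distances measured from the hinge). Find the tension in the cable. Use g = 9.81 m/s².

Choose the hinge as the axis so the unknown hinge reaction has zero arm there.
Paint can: 3.44 × 9.81 = 33.75 N down at 3.28 m → arm 3.28 m, τ = 33.75 × 3.28 = 110.7 N·m clockwise.
Load: 24.4 × 9.81 = 239.4 N down at 1.46 m → arm 1.46 m, τ = 239.4 × 1.46 = 349.5 N·m clockwise.
Total clockwise load moment = 460.2 N·m.
The cable tension T acts at 3.61 m; only its component perpendicular to the beam, T sinθ, produces torque. sin 55.1° = 0.8202.
For rotational equilibrium, T × 3.61 × 0.8202 = 460.2, so T = 460.2 / 2.961 = 155 N.

T ≈ 155 N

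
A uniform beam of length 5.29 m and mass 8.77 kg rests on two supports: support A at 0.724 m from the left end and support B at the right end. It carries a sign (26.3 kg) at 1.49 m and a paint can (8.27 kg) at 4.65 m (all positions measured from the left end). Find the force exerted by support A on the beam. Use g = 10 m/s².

R_A ≈ 281 N

Taking torques about support B:
Beam weight: 8.77 × 10 = 87.7 N down at 2.645 m → arm 2.645 m, τ = 87.7 × 2.645 = 232 N·m counterclockwise.
Sign: 26.3 × 10 = 263 N down at 1.49 m → arm 3.8 m, τ = 263 × 3.8 = 999.4 N·m counterclockwise.
Paint can: 8.27 × 10 = 82.7 N down at 4.65 m → arm 0.64 m, τ = 82.7 × 0.64 = 52.93 N·m counterclockwise.
Net load moment about support B = 1284 N·m counterclockwise.
Reaction R at support A is upward at 0.724 m, arm 4.566 m → moment R × 4.566 clockwise.
For rotational equilibrium, R × 4.566 = 1284, so R = 281 N.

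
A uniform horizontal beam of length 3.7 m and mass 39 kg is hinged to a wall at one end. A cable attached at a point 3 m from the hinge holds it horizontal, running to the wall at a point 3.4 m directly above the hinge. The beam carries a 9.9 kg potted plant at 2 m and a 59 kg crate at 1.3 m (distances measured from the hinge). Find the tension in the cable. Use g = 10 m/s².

T ≈ 750 N

Taking torques about the hinge:
Beam weight: 39 × 10 = 390 N down at 1.85 m → arm 1.85 m, τ = 390 × 1.85 = 721.5 N·m clockwise.
Potted plant: 9.9 × 10 = 99 N down at 2 m → arm 2 m, τ = 99 × 2 = 198 N·m clockwise.
Crate: 59 × 10 = 590 N down at 1.3 m → arm 1.3 m, τ = 590 × 1.3 = 767 N·m clockwise.
Total clockwise load moment = 1686 N·m.
The cable tension T acts at 3 m; only its component perpendicular to the beam, T sinθ, produces torque. sinθ = h/√(h²+d²) = 3.4/√(3.4²+3²) = 0.7498.
Στ = 0 ⇒ T × 3 × 0.7498 = 1686 ⇒ T = 1686 / 2.249 = 750 N.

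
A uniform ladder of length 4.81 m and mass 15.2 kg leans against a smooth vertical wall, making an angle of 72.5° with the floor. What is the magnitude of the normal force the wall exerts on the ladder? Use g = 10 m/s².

N_wall ≈ 24 N

About the foot of the ladder:
Ladder weight 15.2×10 = 152 N acts at 2.405 m along the ladder; its horizontal arm is 2.405·cos72.5° = 0.7232 m → τ = 109.9 N·m clockwise.
Wall normal N acts horizontally at the top; its moment arm is the height L sinθ = 4.81·sin72.5° = 4.587 m, counterclockwise.
Balancing moments: N × 4.587 = 109.9, giving N = 24 N.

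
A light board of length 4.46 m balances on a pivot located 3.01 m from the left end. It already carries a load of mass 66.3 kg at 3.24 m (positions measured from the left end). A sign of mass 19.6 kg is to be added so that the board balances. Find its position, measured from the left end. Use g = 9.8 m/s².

About the pivot (at 3.01 m from the left end):
Load: 66.3 × 9.8 = 649.7 N down at 3.24 m → arm 0.23 m, τ = 649.7 × 0.23 = 149.4 N·m clockwise.
Net moment of existing loads = 149.4 N·m clockwise.
The sign weighs 19.6 × 9.8 = 192.1 N and must supply an equal counterclockwise moment, so its lever arm about the pivot is 149.4 / 192.1 = 0.778 m.
That puts it at 3.01 − 0.778 = 2.23 m from the left end.

x ≈ 2.23 m from the left end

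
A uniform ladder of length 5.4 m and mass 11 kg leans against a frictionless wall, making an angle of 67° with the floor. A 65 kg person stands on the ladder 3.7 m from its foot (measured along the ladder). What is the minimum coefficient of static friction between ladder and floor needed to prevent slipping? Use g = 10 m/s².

μ_min ≈ 0.279

Choose the foot of the ladder as the axis so the floor normal and friction both act there and drop out.
Ladder weight 11×10 = 110 N acts at 2.7 m along the ladder; its horizontal arm is 2.7·cos67° = 1.055 m → τ = 116 N·m clockwise.
Person: 65×10 = 650 N at 3.7 m → arm 1.446 m → τ = 939.9 N·m clockwise.
Wall normal N acts horizontally at the top; its moment arm is the height L sinθ = 5.4·sin67° = 4.971 m, counterclockwise.
Balancing moments: N × 4.971 = 1056, giving N = 212.4 N.
ΣFx = 0 ⇒ f = N_wall = 212.4 N. ΣFy = 0 ⇒ N_floor = 760 N.
μ_min = f / N_floor = 212.4 / 760 = 0.279.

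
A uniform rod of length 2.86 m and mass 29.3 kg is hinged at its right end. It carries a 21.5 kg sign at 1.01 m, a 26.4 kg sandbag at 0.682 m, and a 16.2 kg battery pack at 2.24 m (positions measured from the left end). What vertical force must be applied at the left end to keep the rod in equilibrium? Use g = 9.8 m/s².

F ≈ 511 N

Choose the right end as the axis so the unknown pivot reaction has zero arm there.
Beam weight: 29.3 × 9.8 = 287.1 N down at 1.43 m → arm 1.43 m, τ = 287.1 × 1.43 = 410.6 N·m counterclockwise.
Sign: 21.5 × 9.8 = 210.7 N down at 1.01 m → arm 1.85 m, τ = 210.7 × 1.85 = 389.8 N·m counterclockwise.
Sandbag: 26.4 × 9.8 = 258.7 N down at 0.682 m → arm 2.178 m, τ = 258.7 × 2.178 = 563.4 N·m counterclockwise.
Battery pack: 16.2 × 9.8 = 158.8 N down at 2.24 m → arm 0.62 m, τ = 158.8 × 0.62 = 98.46 N·m counterclockwise.
Net moment of the loads = 1462 N·m counterclockwise.
The upward force F acts at the left end, arm 2.86 m, giving F × 2.86 clockwise.
Balancing moments: F × 2.86 = 1462, giving F = 1462 / 2.86 = 511 N.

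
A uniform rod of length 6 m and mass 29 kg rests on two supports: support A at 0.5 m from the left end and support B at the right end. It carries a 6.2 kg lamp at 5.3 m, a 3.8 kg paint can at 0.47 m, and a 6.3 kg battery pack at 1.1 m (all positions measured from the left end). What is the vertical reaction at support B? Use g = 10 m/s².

Taking torques about support A:
Beam weight: 29 × 10 = 290 N down at 3 m → arm 2.5 m, τ = 290 × 2.5 = 725 N·m clockwise.
Lamp: 6.2 × 10 = 62 N down at 5.3 m → arm 4.8 m, τ = 62 × 4.8 = 297.6 N·m clockwise.
Paint can: 3.8 × 10 = 38 N down at 0.47 m → arm 0.03 m, τ = 38 × 0.03 = 1.14 N·m counterclockwise.
Battery pack: 6.3 × 10 = 63 N down at 1.1 m → arm 0.6 m, τ = 63 × 0.6 = 37.8 N·m clockwise.
Net load moment about support A = 1059 N·m clockwise.
Reaction R at support B is upward at 6 m, arm 5.5 m → moment R × 5.5 counterclockwise.
Setting net torque to zero: R × 5.5 = 1059 → R = 193 N.

R_B ≈ 193 N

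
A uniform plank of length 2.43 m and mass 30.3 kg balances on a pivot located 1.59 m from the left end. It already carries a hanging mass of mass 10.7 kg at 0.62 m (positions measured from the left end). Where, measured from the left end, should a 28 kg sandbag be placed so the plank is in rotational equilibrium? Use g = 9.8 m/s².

Sum moments about the pivot (at 1.59 m from the left end) (the support reaction has zero arm there).
Beam weight: 30.3 × 9.8 = 296.9 N down at 1.215 m → arm 0.375 m, τ = 296.9 × 0.375 = 111.3 N·m counterclockwise.
Hanging mass: 10.7 × 9.8 = 104.9 N down at 0.62 m → arm 0.97 m, τ = 104.9 × 0.97 = 101.8 N·m counterclockwise.
Net moment of existing loads = 213.1 N·m counterclockwise.
The sandbag weighs 28 × 9.8 = 274.4 N and must supply an equal clockwise moment, so its lever arm about the pivot is 213.1 / 274.4 = 0.777 m.
That puts it at 1.59 + 0.777 = 2.37 m from the left end.

x ≈ 2.37 m from the left end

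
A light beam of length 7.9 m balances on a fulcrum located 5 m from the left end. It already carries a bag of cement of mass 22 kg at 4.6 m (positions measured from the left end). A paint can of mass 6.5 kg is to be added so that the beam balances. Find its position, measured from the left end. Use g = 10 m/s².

x ≈ 6.35 m from the left end

Taking torques about the fulcrum (at 5 m from the left end):
Bag of cement: 22 × 10 = 220 N down at 4.6 m → arm 0.4 m, τ = 220 × 0.4 = 88 N·m counterclockwise.
Net moment of existing loads = 88 N·m counterclockwise.
The paint can weighs 6.5 × 10 = 65 N and must supply an equal clockwise moment, so its lever arm about the fulcrum is 88 / 65 = 1.35 m.
That puts it at 5 + 1.35 = 6.35 m from the left end.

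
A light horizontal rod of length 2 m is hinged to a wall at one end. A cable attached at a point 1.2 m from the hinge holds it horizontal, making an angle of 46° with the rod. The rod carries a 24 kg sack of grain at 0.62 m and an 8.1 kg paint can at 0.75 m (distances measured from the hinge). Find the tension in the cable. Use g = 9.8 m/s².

About the hinge:
Sack of grain: 24 × 9.8 = 235.2 N down at 0.62 m → arm 0.62 m, τ = 235.2 × 0.62 = 145.8 N·m clockwise.
Paint can: 8.1 × 9.8 = 79.38 N down at 0.75 m → arm 0.75 m, τ = 79.38 × 0.75 = 59.53 N·m clockwise.
Total clockwise load moment = 205.3 N·m.
The cable tension T acts at 1.2 m; only its component perpendicular to the rod, T sinθ, produces torque. sin 46° = 0.7193.
Setting net torque to zero: T × 1.2 × 0.7193 = 205.3 → T = 205.3 / 0.8632 = 238 N.

T ≈ 238 N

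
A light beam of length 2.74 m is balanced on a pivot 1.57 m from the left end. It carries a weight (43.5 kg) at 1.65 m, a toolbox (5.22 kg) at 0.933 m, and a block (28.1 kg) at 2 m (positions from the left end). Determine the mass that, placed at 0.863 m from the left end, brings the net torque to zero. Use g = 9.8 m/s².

m ≈ 17.3 kg

Choose the pivot (at 1.57 m from the left end) as the axis so the support reaction has zero arm there.
Weight: 43.5 × 9.8 = 426.3 N down at 1.65 m → arm 0.08 m, τ = 426.3 × 0.08 = 34.1 N·m clockwise.
Toolbox: 5.22 × 9.8 = 51.16 N down at 0.933 m → arm 0.637 m, τ = 51.16 × 0.637 = 32.59 N·m counterclockwise.
Block: 28.1 × 9.8 = 275.4 N down at 2 m → arm 0.43 m, τ = 275.4 × 0.43 = 118.4 N·m clockwise.
Net moment of known loads = 119.9 N·m clockwise.
An unknown mass m at 0.863 m has arm 0.707 m; its moment is m·g·0.707 counterclockwise.
Setting net torque to zero: m × 9.8 × 0.707 = 119.9 → m = 119.9 / (9.8 × 0.707) = 17.3 kg.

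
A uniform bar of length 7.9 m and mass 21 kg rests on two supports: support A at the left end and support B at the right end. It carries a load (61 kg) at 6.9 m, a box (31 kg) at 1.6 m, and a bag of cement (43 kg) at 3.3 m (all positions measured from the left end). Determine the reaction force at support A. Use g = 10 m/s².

Choose support B as the axis so its reaction then has zero moment arm.
Beam weight: 21 × 10 = 210 N down at 3.95 m → arm 3.95 m, τ = 210 × 3.95 = 829.5 N·m counterclockwise.
Load: 61 × 10 = 610 N down at 6.9 m → arm 1 m, τ = 610 × 1 = 610 N·m counterclockwise.
Box: 31 × 10 = 310 N down at 1.6 m → arm 6.3 m, τ = 310 × 6.3 = 1953 N·m counterclockwise.
Bag of cement: 43 × 10 = 430 N down at 3.3 m → arm 4.6 m, τ = 430 × 4.6 = 1978 N·m counterclockwise.
Net load moment about support B = 5370 N·m counterclockwise.
Reaction R at support A is upward at 0 m, arm 7.9 m → moment R × 7.9 clockwise.
Στ = 0 ⇒ R × 7.9 = 5370 ⇒ R = 680 N.

R_A ≈ 680 N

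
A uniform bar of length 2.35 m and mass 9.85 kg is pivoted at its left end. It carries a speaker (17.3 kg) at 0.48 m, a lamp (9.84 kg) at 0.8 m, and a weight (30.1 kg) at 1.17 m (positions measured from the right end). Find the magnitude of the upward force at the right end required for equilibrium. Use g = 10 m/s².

Sum moments about the left end (the unknown pivot reaction has zero arm there).
Beam weight: 9.85 × 10 = 98.5 N down at 1.175 m → arm 1.175 m, τ = 98.5 × 1.175 = 115.7 N·m clockwise.
Speaker: 17.3 × 10 = 173 N down at 0.48 m → arm 1.87 m, τ = 173 × 1.87 = 323.5 N·m clockwise.
Lamp: 9.84 × 10 = 98.4 N down at 0.8 m → arm 1.55 m, τ = 98.4 × 1.55 = 152.5 N·m clockwise.
Weight: 30.1 × 10 = 301 N down at 1.17 m → arm 1.18 m, τ = 301 × 1.18 = 355.2 N·m clockwise.
Net moment of the loads = 946.9 N·m clockwise.
The upward force F acts at the right end, arm 2.35 m, giving F × 2.35 counterclockwise.
Setting net torque to zero: F × 2.35 = 946.9 → F = 946.9 / 2.35 = 403 N.

F ≈ 403 N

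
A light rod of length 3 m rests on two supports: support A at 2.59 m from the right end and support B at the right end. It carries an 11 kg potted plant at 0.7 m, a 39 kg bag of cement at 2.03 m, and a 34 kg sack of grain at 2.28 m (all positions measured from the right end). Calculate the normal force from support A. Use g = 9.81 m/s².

About support B:
Potted plant: 11 × 9.81 = 107.9 N down at 0.7 m → arm 0.7 m, τ = 107.9 × 0.7 = 75.53 N·m counterclockwise.
Bag of cement: 39 × 9.81 = 382.6 N down at 2.03 m → arm 2.03 m, τ = 382.6 × 2.03 = 776.7 N·m counterclockwise.
Sack of grain: 34 × 9.81 = 333.5 N down at 2.28 m → arm 2.28 m, τ = 333.5 × 2.28 = 760.4 N·m counterclockwise.
Net load moment about support B = 1613 N·m counterclockwise.
Reaction R at support A is upward at 2.59 m, arm 2.59 m → moment R × 2.59 clockwise.
Στ = 0 ⇒ R × 2.59 = 1613 ⇒ R = 623 N.

R_A ≈ 623 N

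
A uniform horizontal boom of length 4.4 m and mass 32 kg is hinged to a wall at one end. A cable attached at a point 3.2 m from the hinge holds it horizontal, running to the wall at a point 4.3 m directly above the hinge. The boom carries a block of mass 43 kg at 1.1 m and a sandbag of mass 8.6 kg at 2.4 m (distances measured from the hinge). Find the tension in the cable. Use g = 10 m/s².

Taking torques about the hinge:
Beam weight: 32 × 10 = 320 N down at 2.2 m → arm 2.2 m, τ = 320 × 2.2 = 704 N·m clockwise.
Block: 43 × 10 = 430 N down at 1.1 m → arm 1.1 m, τ = 430 × 1.1 = 473 N·m clockwise.
Sandbag: 8.6 × 10 = 86 N down at 2.4 m → arm 2.4 m, τ = 86 × 2.4 = 206.4 N·m clockwise.
Total clockwise load moment = 1383 N·m.
The cable tension T acts at 3.2 m; only its component perpendicular to the boom, T sinθ, produces torque. sinθ = h/√(h²+d²) = 4.3/√(4.3²+3.2²) = 0.8022.
Balancing moments: T × 3.2 × 0.8022 = 1383, giving T = 1383 / 2.567 = 539 N.

T ≈ 539 N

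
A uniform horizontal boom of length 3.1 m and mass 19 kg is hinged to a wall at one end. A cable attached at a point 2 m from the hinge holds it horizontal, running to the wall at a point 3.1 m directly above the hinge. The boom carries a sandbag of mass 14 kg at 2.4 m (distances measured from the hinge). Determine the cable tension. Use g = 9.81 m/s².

T ≈ 368 N

About the hinge:
Beam weight: 19 × 9.81 = 186.4 N down at 1.55 m → arm 1.55 m, τ = 186.4 × 1.55 = 288.9 N·m clockwise.
Sandbag: 14 × 9.81 = 137.3 N down at 2.4 m → arm 2.4 m, τ = 137.3 × 2.4 = 329.5 N·m clockwise.
Total clockwise load moment = 618.4 N·m.
The cable tension T acts at 2 m; only its component perpendicular to the boom, T sinθ, produces torque. sinθ = h/√(h²+d²) = 3.1/√(3.1²+2²) = 0.8403.
Setting net torque to zero: T × 2 × 0.8403 = 618.4 → T = 618.4 / 1.681 = 368 N.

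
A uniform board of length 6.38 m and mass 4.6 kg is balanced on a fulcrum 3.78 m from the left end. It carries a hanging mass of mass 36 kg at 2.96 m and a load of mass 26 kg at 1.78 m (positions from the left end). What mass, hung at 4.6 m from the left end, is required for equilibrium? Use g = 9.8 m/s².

m ≈ 103 kg

Take moments about the fulcrum (at 3.78 m from the left end).
Beam weight: 4.6 × 9.8 = 45.08 N down at 3.19 m → arm 0.59 m, τ = 45.08 × 0.59 = 26.6 N·m counterclockwise.
Hanging mass: 36 × 9.8 = 352.8 N down at 2.96 m → arm 0.82 m, τ = 352.8 × 0.82 = 289.3 N·m counterclockwise.
Load: 26 × 9.8 = 254.8 N down at 1.78 m → arm 2 m, τ = 254.8 × 2 = 509.6 N·m counterclockwise.
Net moment of known loads = 825.5 N·m counterclockwise.
An unknown mass m at 4.6 m has arm 0.82 m; its moment is m·g·0.82 clockwise.
For rotational equilibrium, m × 9.8 × 0.82 = 825.5, so m = 825.5 / (9.8 × 0.82) = 103 kg.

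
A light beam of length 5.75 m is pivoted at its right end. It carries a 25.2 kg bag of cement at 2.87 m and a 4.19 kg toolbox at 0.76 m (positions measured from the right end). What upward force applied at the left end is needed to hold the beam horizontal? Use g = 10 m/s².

Choose the right end as the axis so the unknown pivot reaction has zero arm there.
Bag of cement: 25.2 × 10 = 252 N down at 2.87 m → arm 2.87 m, τ = 252 × 2.87 = 723.2 N·m counterclockwise.
Toolbox: 4.19 × 10 = 41.9 N down at 0.76 m → arm 0.76 m, τ = 41.9 × 0.76 = 31.84 N·m counterclockwise.
Net moment of the loads = 755 N·m counterclockwise.
The upward force F acts at the left end, arm 5.75 m, giving F × 5.75 clockwise.
Στ = 0 ⇒ F × 5.75 = 755 ⇒ F = 755 / 5.75 = 131 N.

F ≈ 131 N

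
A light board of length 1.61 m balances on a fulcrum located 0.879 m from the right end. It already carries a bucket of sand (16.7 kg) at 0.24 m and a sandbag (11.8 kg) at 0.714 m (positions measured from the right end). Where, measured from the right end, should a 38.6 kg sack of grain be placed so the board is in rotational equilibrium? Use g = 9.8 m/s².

x ≈ 1.21 m from the right end

Sum moments about the fulcrum (at 0.879 m from the right end) (the support reaction has zero arm there).
Bucket of sand: 16.7 × 9.8 = 163.7 N down at 0.24 m → arm 0.639 m, τ = 163.7 × 0.639 = 104.6 N·m clockwise.
Sandbag: 11.8 × 9.8 = 115.6 N down at 0.714 m → arm 0.165 m, τ = 115.6 × 0.165 = 19.07 N·m clockwise.
Net moment of existing loads = 123.7 N·m clockwise.
The sack of grain weighs 38.6 × 9.8 = 378.3 N and must supply an equal counterclockwise moment, so its lever arm about the fulcrum is 123.7 / 378.3 = 0.327 m.
That puts it at 0.879 + 0.327 = 1.21 m from the right end.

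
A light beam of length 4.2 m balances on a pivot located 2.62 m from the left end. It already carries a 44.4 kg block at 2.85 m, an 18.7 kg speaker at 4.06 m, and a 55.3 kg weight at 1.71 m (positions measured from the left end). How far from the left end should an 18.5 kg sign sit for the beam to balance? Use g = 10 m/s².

Taking torques about the pivot (at 2.62 m from the left end):
Block: 44.4 × 10 = 444 N down at 2.85 m → arm 0.23 m, τ = 444 × 0.23 = 102.1 N·m clockwise.
Speaker: 18.7 × 10 = 187 N down at 4.06 m → arm 1.44 m, τ = 187 × 1.44 = 269.3 N·m clockwise.
Weight: 55.3 × 10 = 553 N down at 1.71 m → arm 0.91 m, τ = 553 × 0.91 = 503.2 N·m counterclockwise.
Net moment of existing loads = 131.8 N·m counterclockwise.
The sign weighs 18.5 × 10 = 185 N and must supply an equal clockwise moment, so its lever arm about the pivot is 131.8 / 185 = 0.712 m.
That puts it at 2.62 + 0.712 = 3.33 m from the left end.

x ≈ 3.33 m from the left end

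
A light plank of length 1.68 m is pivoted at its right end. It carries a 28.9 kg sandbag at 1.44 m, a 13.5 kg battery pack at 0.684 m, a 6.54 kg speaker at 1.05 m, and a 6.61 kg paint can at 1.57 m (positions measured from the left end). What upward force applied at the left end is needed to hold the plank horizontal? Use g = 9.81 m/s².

F ≈ 147 N

About the right end:
Sandbag: 28.9 × 9.81 = 283.5 N down at 1.44 m → arm 0.24 m, τ = 283.5 × 0.24 = 68.04 N·m counterclockwise.
Battery pack: 13.5 × 9.81 = 132.4 N down at 0.684 m → arm 0.996 m, τ = 132.4 × 0.996 = 131.9 N·m counterclockwise.
Speaker: 6.54 × 9.81 = 64.16 N down at 1.05 m → arm 0.63 m, τ = 64.16 × 0.63 = 40.42 N·m counterclockwise.
Paint can: 6.61 × 9.81 = 64.84 N down at 1.57 m → arm 0.11 m, τ = 64.84 × 0.11 = 7.132 N·m counterclockwise.
Net moment of the loads = 247.5 N·m counterclockwise.
The upward force F acts at the left end, arm 1.68 m, giving F × 1.68 clockwise.
For rotational equilibrium, F × 1.68 = 247.5, so F = 247.5 / 1.68 = 147 N.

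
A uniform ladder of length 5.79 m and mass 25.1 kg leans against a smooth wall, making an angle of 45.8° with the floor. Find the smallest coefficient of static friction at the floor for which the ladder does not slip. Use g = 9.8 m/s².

Sum moments about the foot of the ladder (the floor normal and friction both act there and drop out).
Ladder weight 25.1×9.8 = 246 N acts at 2.895 m along the ladder; its horizontal arm is 2.895·cos45.8° = 2.018 m → τ = 496.4 N·m clockwise.
Wall normal N acts horizontally at the top; its moment arm is the height L sinθ = 5.79·sin45.8° = 4.151 m, counterclockwise.
Στ = 0 ⇒ N × 4.151 = 496.4 ⇒ N = 119.6 N.
ΣFx = 0 ⇒ f = N_wall = 119.6 N. ΣFy = 0 ⇒ N_floor = 246 N.
μ_min = f / N_floor = 119.6 / 246 = 0.486.

μ_min ≈ 0.486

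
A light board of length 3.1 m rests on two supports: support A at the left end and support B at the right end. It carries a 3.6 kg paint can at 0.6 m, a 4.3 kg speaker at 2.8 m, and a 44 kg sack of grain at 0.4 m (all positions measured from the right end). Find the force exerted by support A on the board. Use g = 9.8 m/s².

Taking torques about support B:
Paint can: 3.6 × 9.8 = 35.28 N down at 0.6 m → arm 0.6 m, τ = 35.28 × 0.6 = 21.17 N·m counterclockwise.
Speaker: 4.3 × 9.8 = 42.14 N down at 2.8 m → arm 2.8 m, τ = 42.14 × 2.8 = 118 N·m counterclockwise.
Sack of grain: 44 × 9.8 = 431.2 N down at 0.4 m → arm 0.4 m, τ = 431.2 × 0.4 = 172.5 N·m counterclockwise.
Net load moment about support B = 311.7 N·m counterclockwise.
Reaction R at support A is upward at 3.1 m, arm 3.1 m → moment R × 3.1 clockwise.
Στ = 0 ⇒ R × 3.1 = 311.7 ⇒ R = 101 N.

R_A ≈ 101 N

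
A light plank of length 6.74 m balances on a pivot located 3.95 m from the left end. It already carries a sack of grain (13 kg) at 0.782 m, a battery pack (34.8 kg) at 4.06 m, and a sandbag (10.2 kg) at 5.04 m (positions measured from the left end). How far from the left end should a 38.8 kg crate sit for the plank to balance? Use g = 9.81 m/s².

Sum moments about the pivot (at 3.95 m from the left end) (the support reaction has zero arm there).
Sack of grain: 13 × 9.81 = 127.5 N down at 0.782 m → arm 3.168 m, τ = 127.5 × 3.168 = 403.9 N·m counterclockwise.
Battery pack: 34.8 × 9.81 = 341.4 N down at 4.06 m → arm 0.11 m, τ = 341.4 × 0.11 = 37.55 N·m clockwise.
Sandbag: 10.2 × 9.81 = 100.1 N down at 5.04 m → arm 1.09 m, τ = 100.1 × 1.09 = 109.1 N·m clockwise.
Net moment of existing loads = 257.2 N·m counterclockwise.
The crate weighs 38.8 × 9.81 = 380.6 N and must supply an equal clockwise moment, so its lever arm about the pivot is 257.2 / 380.6 = 0.676 m.
That puts it at 3.95 + 0.676 = 4.63 m from the left end.

x ≈ 4.63 m from the left end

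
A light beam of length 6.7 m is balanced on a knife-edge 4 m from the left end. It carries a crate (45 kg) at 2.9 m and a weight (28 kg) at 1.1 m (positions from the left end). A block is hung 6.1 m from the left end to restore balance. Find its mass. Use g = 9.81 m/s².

Sum moments about the knife-edge (at 4 m from the left end) (the support reaction has zero arm there).
Crate: 45 × 9.81 = 441.5 N down at 2.9 m → arm 1.1 m, τ = 441.5 × 1.1 = 485.7 N·m counterclockwise.
Weight: 28 × 9.81 = 274.7 N down at 1.1 m → arm 2.9 m, τ = 274.7 × 2.9 = 796.6 N·m counterclockwise.
Net moment of known loads = 1282 N·m counterclockwise.
An unknown mass m at 6.1 m has arm 2.1 m; its moment is m·g·2.1 clockwise.
Στ = 0 ⇒ m × 9.81 × 2.1 = 1282 ⇒ m = 1282 / (9.81 × 2.1) = 62.2 kg.

m ≈ 62.2 kg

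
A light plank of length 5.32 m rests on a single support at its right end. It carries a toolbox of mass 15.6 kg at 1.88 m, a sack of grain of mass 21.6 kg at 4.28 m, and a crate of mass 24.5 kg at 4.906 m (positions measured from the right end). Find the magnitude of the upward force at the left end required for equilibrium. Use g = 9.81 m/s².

F ≈ 446 N

Taking torques about the right end:
Toolbox: 15.6 × 9.81 = 153 N down at 1.88 m → arm 1.88 m, τ = 153 × 1.88 = 287.6 N·m counterclockwise.
Sack of grain: 21.6 × 9.81 = 211.9 N down at 4.28 m → arm 4.28 m, τ = 211.9 × 4.28 = 906.9 N·m counterclockwise.
Crate: 24.5 × 9.81 = 240.3 N down at 4.906 m → arm 4.906 m, τ = 240.3 × 4.906 = 1179 N·m counterclockwise.
Net moment of the loads = 2374 N·m counterclockwise.
The upward force F acts at the left end, arm 5.32 m, giving F × 5.32 clockwise.
Balancing moments: F × 5.32 = 2374, giving F = 2374 / 5.32 = 446 N.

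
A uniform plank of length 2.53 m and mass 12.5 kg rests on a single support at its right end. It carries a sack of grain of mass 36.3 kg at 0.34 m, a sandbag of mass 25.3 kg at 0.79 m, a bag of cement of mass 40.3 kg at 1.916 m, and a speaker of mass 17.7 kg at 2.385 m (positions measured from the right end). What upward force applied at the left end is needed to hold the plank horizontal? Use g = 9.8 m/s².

F ≈ 649 N

Take moments about the right end.
Beam weight: 12.5 × 9.8 = 122.5 N down at 1.265 m → arm 1.265 m, τ = 122.5 × 1.265 = 155 N·m counterclockwise.
Sack of grain: 36.3 × 9.8 = 355.7 N down at 0.34 m → arm 0.34 m, τ = 355.7 × 0.34 = 120.9 N·m counterclockwise.
Sandbag: 25.3 × 9.8 = 247.9 N down at 0.79 m → arm 0.79 m, τ = 247.9 × 0.79 = 195.8 N·m counterclockwise.
Bag of cement: 40.3 × 9.8 = 394.9 N down at 1.916 m → arm 1.916 m, τ = 394.9 × 1.916 = 756.6 N·m counterclockwise.
Speaker: 17.7 × 9.8 = 173.5 N down at 2.385 m → arm 2.385 m, τ = 173.5 × 2.385 = 413.8 N·m counterclockwise.
Net moment of the loads = 1642 N·m counterclockwise.
The upward force F acts at the left end, arm 2.53 m, giving F × 2.53 clockwise.
Στ = 0 ⇒ F × 2.53 = 1642 ⇒ F = 1642 / 2.53 = 649 N.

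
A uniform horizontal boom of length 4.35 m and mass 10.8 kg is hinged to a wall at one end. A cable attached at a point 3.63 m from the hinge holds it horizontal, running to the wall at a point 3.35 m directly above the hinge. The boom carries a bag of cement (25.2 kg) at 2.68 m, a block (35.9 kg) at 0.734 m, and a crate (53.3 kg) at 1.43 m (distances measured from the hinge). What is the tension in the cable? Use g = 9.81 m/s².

T ≈ 771 N

Taking torques about the hinge:
Beam weight: 10.8 × 9.81 = 105.9 N down at 2.175 m → arm 2.175 m, τ = 105.9 × 2.175 = 230.3 N·m clockwise.
Bag of cement: 25.2 × 9.81 = 247.2 N down at 2.68 m → arm 2.68 m, τ = 247.2 × 2.68 = 662.5 N·m clockwise.
Block: 35.9 × 9.81 = 352.2 N down at 0.734 m → arm 0.734 m, τ = 352.2 × 0.734 = 258.5 N·m clockwise.
Crate: 53.3 × 9.81 = 522.9 N down at 1.43 m → arm 1.43 m, τ = 522.9 × 1.43 = 747.7 N·m clockwise.
Total clockwise load moment = 1899 N·m.
The cable tension T acts at 3.63 m; only its component perpendicular to the boom, T sinθ, produces torque. sinθ = h/√(h²+d²) = 3.35/√(3.35²+3.63²) = 0.6782.
For rotational equilibrium, T × 3.63 × 0.6782 = 1899, so T = 1899 / 2.462 = 771 N.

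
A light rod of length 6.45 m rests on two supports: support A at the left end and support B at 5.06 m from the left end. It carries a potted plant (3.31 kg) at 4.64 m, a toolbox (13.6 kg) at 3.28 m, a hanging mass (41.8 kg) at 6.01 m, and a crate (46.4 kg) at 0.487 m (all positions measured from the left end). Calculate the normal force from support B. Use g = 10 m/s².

R_B ≈ 660 N

Choose support A as the axis so its reaction then has zero moment arm.
Potted plant: 3.31 × 10 = 33.1 N down at 4.64 m → arm 4.64 m, τ = 33.1 × 4.64 = 153.6 N·m clockwise.
Toolbox: 13.6 × 10 = 136 N down at 3.28 m → arm 3.28 m, τ = 136 × 3.28 = 446.1 N·m clockwise.
Hanging mass: 41.8 × 10 = 418 N down at 6.01 m → arm 6.01 m, τ = 418 × 6.01 = 2512 N·m clockwise.
Crate: 46.4 × 10 = 464 N down at 0.487 m → arm 0.487 m, τ = 464 × 0.487 = 226 N·m clockwise.
Net load moment about support A = 3338 N·m clockwise.
Reaction R at support B is upward at 5.06 m, arm 5.06 m → moment R × 5.06 counterclockwise.
Balancing moments: R × 5.06 = 3338, giving R = 660 N.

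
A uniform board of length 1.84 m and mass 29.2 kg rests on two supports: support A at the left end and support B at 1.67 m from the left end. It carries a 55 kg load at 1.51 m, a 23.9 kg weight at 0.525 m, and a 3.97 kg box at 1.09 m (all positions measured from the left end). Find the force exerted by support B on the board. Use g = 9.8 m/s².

Choose support A as the axis so its reaction then has zero moment arm.
Beam weight: 29.2 × 9.8 = 286.2 N down at 0.92 m → arm 0.92 m, τ = 286.2 × 0.92 = 263.3 N·m clockwise.
Load: 55 × 9.8 = 539 N down at 1.51 m → arm 1.51 m, τ = 539 × 1.51 = 813.9 N·m clockwise.
Weight: 23.9 × 9.8 = 234.2 N down at 0.525 m → arm 0.525 m, τ = 234.2 × 0.525 = 123 N·m clockwise.
Box: 3.97 × 9.8 = 38.91 N down at 1.09 m → arm 1.09 m, τ = 38.91 × 1.09 = 42.41 N·m clockwise.
Net load moment about support A = 1243 N·m clockwise.
Reaction R at support B is upward at 1.67 m, arm 1.67 m → moment R × 1.67 counterclockwise.
For rotational equilibrium, R × 1.67 = 1243, so R = 744 N.

R_B ≈ 744 N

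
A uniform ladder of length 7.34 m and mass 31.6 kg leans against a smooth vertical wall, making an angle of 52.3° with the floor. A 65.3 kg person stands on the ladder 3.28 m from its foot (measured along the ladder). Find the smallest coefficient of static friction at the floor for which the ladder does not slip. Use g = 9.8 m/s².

μ_min ≈ 0.359

Taking torques about the foot of the ladder:
Ladder weight 31.6×9.8 = 309.7 N acts at 3.67 m along the ladder; its horizontal arm is 3.67·cos52.3° = 2.244 m → τ = 695 N·m clockwise.
Person: 65.3×9.8 = 639.9 N at 3.28 m → arm 2.006 m → τ = 1284 N·m clockwise.
Wall normal N acts horizontally at the top; its moment arm is the height L sinθ = 7.34·sin52.3° = 5.808 m, counterclockwise.
For rotational equilibrium, N × 5.808 = 1979, so N = 340.7 N.
ΣFx = 0 ⇒ f = N_wall = 340.7 N. ΣFy = 0 ⇒ N_floor = 949.6 N.
μ_min = f / N_floor = 340.7 / 949.6 = 0.359.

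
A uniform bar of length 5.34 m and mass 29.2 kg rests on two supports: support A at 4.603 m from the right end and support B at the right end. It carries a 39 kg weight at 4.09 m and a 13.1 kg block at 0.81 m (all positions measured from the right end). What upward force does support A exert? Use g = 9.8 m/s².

Sum moments about support B (its reaction then has zero moment arm).
Beam weight: 29.2 × 9.8 = 286.2 N down at 2.67 m → arm 2.67 m, τ = 286.2 × 2.67 = 764.2 N·m counterclockwise.
Weight: 39 × 9.8 = 382.2 N down at 4.09 m → arm 4.09 m, τ = 382.2 × 4.09 = 1563 N·m counterclockwise.
Block: 13.1 × 9.8 = 128.4 N down at 0.81 m → arm 0.81 m, τ = 128.4 × 0.81 = 104 N·m counterclockwise.
Net load moment about support B = 2431 N·m counterclockwise.
Reaction R at support A is upward at 4.603 m, arm 4.603 m → moment R × 4.603 clockwise.
Στ = 0 ⇒ R × 4.603 = 2431 ⇒ R = 528 N.

R_A ≈ 528 N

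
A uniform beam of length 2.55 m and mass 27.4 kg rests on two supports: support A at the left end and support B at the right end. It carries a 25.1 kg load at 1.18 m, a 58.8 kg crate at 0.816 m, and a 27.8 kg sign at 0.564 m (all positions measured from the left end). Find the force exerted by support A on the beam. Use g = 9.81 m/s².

About support B:
Beam weight: 27.4 × 9.81 = 268.8 N down at 1.275 m → arm 1.275 m, τ = 268.8 × 1.275 = 342.7 N·m counterclockwise.
Load: 25.1 × 9.81 = 246.2 N down at 1.18 m → arm 1.37 m, τ = 246.2 × 1.37 = 337.3 N·m counterclockwise.
Crate: 58.8 × 9.81 = 576.8 N down at 0.816 m → arm 1.734 m, τ = 576.8 × 1.734 = 1000 N·m counterclockwise.
Sign: 27.8 × 9.81 = 272.7 N down at 0.564 m → arm 1.986 m, τ = 272.7 × 1.986 = 541.6 N·m counterclockwise.
Net load moment about support B = 2222 N·m counterclockwise.
Reaction R at support A is upward at 0 m, arm 2.55 m → moment R × 2.55 clockwise.
Balancing moments: R × 2.55 = 2222, giving R = 871 N.

R_A ≈ 871 N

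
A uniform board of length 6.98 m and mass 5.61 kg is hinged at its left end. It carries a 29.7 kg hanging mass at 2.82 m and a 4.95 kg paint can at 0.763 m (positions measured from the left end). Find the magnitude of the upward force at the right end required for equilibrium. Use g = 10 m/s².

F ≈ 153 N

About the left end:
Beam weight: 5.61 × 10 = 56.1 N down at 3.49 m → arm 3.49 m, τ = 56.1 × 3.49 = 195.8 N·m clockwise.
Hanging mass: 29.7 × 10 = 297 N down at 2.82 m → arm 2.82 m, τ = 297 × 2.82 = 837.5 N·m clockwise.
Paint can: 4.95 × 10 = 49.5 N down at 0.763 m → arm 0.763 m, τ = 49.5 × 0.763 = 37.77 N·m clockwise.
Net moment of the loads = 1071 N·m clockwise.
The upward force F acts at the right end, arm 6.98 m, giving F × 6.98 counterclockwise.
Στ = 0 ⇒ F × 6.98 = 1071 ⇒ F = 1071 / 6.98 = 153 N.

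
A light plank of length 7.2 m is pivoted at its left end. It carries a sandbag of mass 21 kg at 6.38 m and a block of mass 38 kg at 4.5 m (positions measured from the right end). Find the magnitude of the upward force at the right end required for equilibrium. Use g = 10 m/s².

F ≈ 166 N

Taking torques about the left end:
Sandbag: 21 × 10 = 210 N down at 6.38 m → arm 0.82 m, τ = 210 × 0.82 = 172.2 N·m clockwise.
Block: 38 × 10 = 380 N down at 4.5 m → arm 2.7 m, τ = 380 × 2.7 = 1026 N·m clockwise.
Net moment of the loads = 1198 N·m clockwise.
The upward force F acts at the right end, arm 7.2 m, giving F × 7.2 counterclockwise.
Στ = 0 ⇒ F × 7.2 = 1198 ⇒ F = 1198 / 7.2 = 166 N.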